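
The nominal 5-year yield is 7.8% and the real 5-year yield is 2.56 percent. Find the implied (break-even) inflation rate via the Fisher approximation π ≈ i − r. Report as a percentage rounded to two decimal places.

5.24%

π ≈ i − r = 7.8% − 2.56% → 5.24%.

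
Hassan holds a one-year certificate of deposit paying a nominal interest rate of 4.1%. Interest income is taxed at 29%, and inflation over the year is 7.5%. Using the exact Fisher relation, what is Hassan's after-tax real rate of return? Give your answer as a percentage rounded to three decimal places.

-4.269%

After-tax nominal return = 4.1% × (1 − 0.29) = 2.9110%.
1 + r = 1.02911 / 1.07500 = 0.957312
After-tax real rate = 0.957312 − 1 → -4.269%.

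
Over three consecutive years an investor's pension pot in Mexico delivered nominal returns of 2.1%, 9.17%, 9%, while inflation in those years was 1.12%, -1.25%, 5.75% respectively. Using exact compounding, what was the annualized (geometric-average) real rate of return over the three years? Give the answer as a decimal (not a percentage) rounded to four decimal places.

Nominal growth factor = 1.0210 × 1.0917 × 1.0900 = 1.21494201
Price-level growth factor = 1.0112 × 0.9875 × 1.0575 = 1.05597720
Real growth factor = 1.21494201 / 1.05597720 = 1.15053811
Annualized real rate = 1.15053811^(1/3) − 1 = 4.7853% → 0.0479.

0.0479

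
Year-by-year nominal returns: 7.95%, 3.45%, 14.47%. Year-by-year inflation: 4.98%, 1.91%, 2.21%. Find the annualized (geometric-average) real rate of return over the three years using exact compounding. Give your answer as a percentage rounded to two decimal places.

Compound the nominal returns: 1.0795 × 1.0345 × 1.1447 = 1.27833543.
Compound inflation: 1.0498 × 1.0191 × 1.0221 = 1.09349489.
Deflate: 1.27833543 / 1.09349489 = 1.16903649.
Annualized real rate = 1.16903649^(1/3) − 1 = 5.3439% → 5.34%.

5.34%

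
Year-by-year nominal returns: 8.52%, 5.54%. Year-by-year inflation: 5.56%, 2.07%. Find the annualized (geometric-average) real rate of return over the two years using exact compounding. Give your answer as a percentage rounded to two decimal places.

3.10%

Compound the nominal returns: 1.0852 × 1.0554 = 1.14532008.
Compound inflation: 1.0556 × 1.0207 = 1.07745092.
Deflate: 1.14532008 / 1.07745092 = 1.06299049.
Annualized real rate = 1.06299049^(1/2) − 1 = 3.1014% → 3.10%.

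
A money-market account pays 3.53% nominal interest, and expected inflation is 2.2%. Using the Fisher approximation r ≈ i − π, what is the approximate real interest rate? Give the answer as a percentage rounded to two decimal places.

r ≈ i − π = 3.53% − 2.2% = 1.33%.

1.33%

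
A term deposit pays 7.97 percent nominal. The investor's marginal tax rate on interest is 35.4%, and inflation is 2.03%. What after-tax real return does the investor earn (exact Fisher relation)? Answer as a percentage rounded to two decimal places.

After-tax nominal return = 7.97% × (1 − 0.354) = 5.14862%.
1 + r = 1.0514862 / 1.02030 = 1.030566
After-tax real rate = 1.030566 − 1 → 3.06%.

3.06%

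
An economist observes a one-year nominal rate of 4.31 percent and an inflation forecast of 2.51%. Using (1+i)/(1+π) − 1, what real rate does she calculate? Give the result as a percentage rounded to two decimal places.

1.76%

1 + r = 1.04310 / 1.02510 = 1.017559
r = 1.017559 − 1 = 1.7559%, i.e. 1.76%.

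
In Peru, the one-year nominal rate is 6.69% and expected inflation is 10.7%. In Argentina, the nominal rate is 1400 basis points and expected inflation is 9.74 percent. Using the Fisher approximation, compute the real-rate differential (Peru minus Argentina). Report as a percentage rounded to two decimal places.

-8.27%

Peru: 6.69% − 10.7% = -4.010%
Argentina: 14% − 9.74% = 4.260%
Differential = -8.270% → -8.27%.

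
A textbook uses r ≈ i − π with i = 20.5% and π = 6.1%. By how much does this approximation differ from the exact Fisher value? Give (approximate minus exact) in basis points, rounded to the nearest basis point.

Approximate: r ≈ 20.500% − 6.100% = 14.4000%
Exact: (1 + 0.2050)/(1 + 0.0610) − 1 = 13.5721%
Error = 14.4000% − 13.5721% = 0.8279% → 83 basis points.

83 basis points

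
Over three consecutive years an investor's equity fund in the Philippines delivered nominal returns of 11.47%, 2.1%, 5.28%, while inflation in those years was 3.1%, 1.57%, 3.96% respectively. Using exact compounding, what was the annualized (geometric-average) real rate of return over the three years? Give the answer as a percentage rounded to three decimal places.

3.248%

Nominal growth factor = 1.1147 × 1.0210 × 1.0528 = 1.198200839
Price-level growth factor = 1.0310 × 1.0157 × 1.0396 = 1.088655293
Real growth factor = 1.198200839 / 1.088655293 = 1.100624639
Annualized real rate = 1.100624639^(1/3) − 1 = 3.24755% → 3.248%.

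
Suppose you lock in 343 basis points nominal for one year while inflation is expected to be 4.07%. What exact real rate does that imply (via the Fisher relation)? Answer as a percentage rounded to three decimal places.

By the Fisher relation, 1 + r = (1 + i)/(1 + π).
1 + r = 1.03430 / 1.04070 = 0.993850
r = 0.993850 − 1 = -0.6150%, i.e. -0.615%.

-0.615%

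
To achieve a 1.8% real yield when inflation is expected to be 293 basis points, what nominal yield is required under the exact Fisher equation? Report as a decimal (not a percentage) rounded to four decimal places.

(1 + i) = (1 + r)(1 + π) = 1.01800 × 1.02930 = 1.0478274
i = 1.0478274 − 1, so the required nominal rate is 0.0478.

0.0478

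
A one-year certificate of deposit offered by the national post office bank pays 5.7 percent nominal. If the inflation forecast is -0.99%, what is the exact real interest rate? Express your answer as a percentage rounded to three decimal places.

1 + r = 1.05700 / 0.99010 = 1.067569
r = 1.067569 − 1 = 6.7569%, i.e. 6.757%.

6.757%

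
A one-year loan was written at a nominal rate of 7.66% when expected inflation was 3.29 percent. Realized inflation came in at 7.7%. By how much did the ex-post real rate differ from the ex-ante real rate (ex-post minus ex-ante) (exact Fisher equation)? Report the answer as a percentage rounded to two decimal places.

Ex-ante: (1 + 0.0766)/(1 + 0.0329) − 1 = 4.2308%
Ex-post: (1 + 0.0766)/(1 + 0.0770) − 1 = -0.0371%
Difference (ex-post − ex-ante) = -4.2679% → -4.27%.

-4.27%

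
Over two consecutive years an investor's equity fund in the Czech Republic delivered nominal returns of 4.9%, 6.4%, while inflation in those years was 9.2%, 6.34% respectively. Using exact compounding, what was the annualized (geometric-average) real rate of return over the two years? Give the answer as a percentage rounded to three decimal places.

Compound the nominal returns: 1.0490 × 1.0640 = 1.11613600.
Compound inflation: 1.0920 × 1.0634 = 1.16123280.
Deflate: 1.11613600 / 1.16123280 = 0.96116472.
Annualized real rate = 0.96116472^(1/2) − 1 = -1.9610% → -1.961%.

-1.961%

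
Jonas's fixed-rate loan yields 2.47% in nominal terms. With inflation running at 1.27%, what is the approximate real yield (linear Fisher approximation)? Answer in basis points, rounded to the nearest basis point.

120 basis points

r ≈ i − π = 2.47% − 1.27% = 120 basis points.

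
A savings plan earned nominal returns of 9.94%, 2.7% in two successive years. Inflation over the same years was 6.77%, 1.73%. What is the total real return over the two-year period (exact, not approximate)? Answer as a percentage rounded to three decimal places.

Compound the nominal returns: 1.0994 × 1.0270 = 1.129084.
Compound inflation: 1.0677 × 1.0173 = 1.086171.
Deflate: 1.129084 / 1.086171 = 1.039508.
Total real return = 1.039508 − 1 → 3.951%.

3.951%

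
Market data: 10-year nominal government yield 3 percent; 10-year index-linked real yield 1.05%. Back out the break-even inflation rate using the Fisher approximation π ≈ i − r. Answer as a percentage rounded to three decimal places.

π ≈ i − r = 3% − 1.05% → 1.950%.

1.950%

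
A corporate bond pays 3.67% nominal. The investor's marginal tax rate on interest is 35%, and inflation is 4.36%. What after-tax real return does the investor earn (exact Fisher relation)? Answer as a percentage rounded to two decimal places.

-1.89%

After-tax nominal return = 3.67% × (1 − 0.35) = 2.3855%.
1 + r = 1.023855 / 1.04360 = 0.981080
After-tax real rate = 0.981080 − 1 → -1.89%.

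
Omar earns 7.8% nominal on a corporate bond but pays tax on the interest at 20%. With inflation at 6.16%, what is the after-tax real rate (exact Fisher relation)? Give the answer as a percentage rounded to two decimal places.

0.08%

After-tax nominal return = 7.8% × (1 − 0.2) = 6.2400%.
1 + r = 1.06240 / 1.06160 = 1.000754
After-tax real rate = 1.000754 − 1 → 0.08%.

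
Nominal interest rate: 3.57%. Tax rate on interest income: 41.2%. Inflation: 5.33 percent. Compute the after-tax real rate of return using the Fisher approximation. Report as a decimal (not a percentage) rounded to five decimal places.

-0.03231

After-tax nominal return = 3.57% × (1 − 0.412) = 2.09916%.
r ≈ 2.09916% − 5.33% → -0.03231.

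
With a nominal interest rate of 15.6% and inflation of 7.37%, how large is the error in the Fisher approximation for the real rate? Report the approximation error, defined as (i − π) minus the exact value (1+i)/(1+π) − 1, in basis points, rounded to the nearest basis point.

56 basis points

Approximate: r ≈ 15.600% − 7.370% = 8.2300%
Exact: (1 + 0.1560)/(1 + 0.0737) − 1 = 7.6651%
Error = 8.2300% − 7.6651% = 0.5649% → 56 basis points.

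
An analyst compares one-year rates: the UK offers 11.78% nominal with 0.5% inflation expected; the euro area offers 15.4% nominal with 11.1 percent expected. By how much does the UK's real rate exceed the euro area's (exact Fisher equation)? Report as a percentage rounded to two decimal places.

7.35%

The UK: (1 + 0.1178)/(1 + 0.0050) − 1 = 11.2239%
The euro area: (1 + 0.1540)/(1 + 0.1110) − 1 = 3.8704%
Differential = 11.2239% − 3.8704% = 7.3535% → 7.35%.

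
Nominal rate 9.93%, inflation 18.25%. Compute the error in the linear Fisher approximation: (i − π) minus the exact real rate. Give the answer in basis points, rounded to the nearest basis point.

Approximate: r ≈ 9.930% − 18.250% = -8.3200%
Exact: (1 + 0.0993)/(1 + 0.1825) − 1 = -7.0359%
Error = -8.3200% − (-7.0359%) = -1.2841% → -128 basis points.

-128 basis points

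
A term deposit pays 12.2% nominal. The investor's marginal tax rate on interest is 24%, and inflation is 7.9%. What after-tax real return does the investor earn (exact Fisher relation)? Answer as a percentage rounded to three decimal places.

After-tax nominal return = 12.2% × (1 − 0.24) = 9.2720%.
1 + r = 1.09272 / 1.07900 = 1.0127155
After-tax real rate = 1.0127155 − 1 → 1.272%.

1.272%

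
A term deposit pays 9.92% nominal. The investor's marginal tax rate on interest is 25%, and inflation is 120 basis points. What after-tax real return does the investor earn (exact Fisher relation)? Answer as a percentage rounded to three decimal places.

6.166%

After-tax nominal return = 9.92% × (1 − 0.25) = 7.4400%.
1 + r = 1.07440 / 1.01200 = 1.061660
After-tax real rate = 1.061660 − 1 → 6.166%.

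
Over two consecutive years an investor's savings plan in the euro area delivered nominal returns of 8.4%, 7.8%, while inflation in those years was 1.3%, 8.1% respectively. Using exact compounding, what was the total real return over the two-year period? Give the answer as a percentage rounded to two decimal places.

6.71%

Nominal growth factor = 1.0840 × 1.0780 = 1.168552
Price-level growth factor = 1.0130 × 1.0810 = 1.095053
Real growth factor = 1.168552 / 1.095053 = 1.067119
Total real return = 1.067119 − 1 → 6.71%.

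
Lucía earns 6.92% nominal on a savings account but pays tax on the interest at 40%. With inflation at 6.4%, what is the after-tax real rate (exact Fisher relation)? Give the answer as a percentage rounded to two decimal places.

After-tax nominal return = 6.92% × (1 − 0.4) = 4.1520%.
1 + r = 1.04152 / 1.06400 = 0.978872
After-tax real rate = 0.978872 − 1 → -2.11%.

-2.11%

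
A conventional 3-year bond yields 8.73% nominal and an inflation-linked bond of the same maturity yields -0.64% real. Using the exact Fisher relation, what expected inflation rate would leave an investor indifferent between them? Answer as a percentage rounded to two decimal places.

9.43%

(1 + π) = (1 + i)/(1 + r) = 1.08730 / 0.99360 = 1.094304
Break-even inflation = 1.094304 − 1 → 9.43%.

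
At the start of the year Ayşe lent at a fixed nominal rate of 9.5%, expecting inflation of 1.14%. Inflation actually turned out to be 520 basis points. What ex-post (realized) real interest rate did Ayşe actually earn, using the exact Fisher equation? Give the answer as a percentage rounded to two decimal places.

Ex-post: (1 + 0.0950)/(1 + 0.0520) − 1 = 4.0875%
So the realized real rate is 4.09%.

4.09%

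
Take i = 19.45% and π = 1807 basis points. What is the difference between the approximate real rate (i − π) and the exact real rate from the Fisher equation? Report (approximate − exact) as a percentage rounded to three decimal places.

0.211%

Approximate: r ≈ 19.450% − 18.070% = 1.3800%
Exact: (1 + 0.1945)/(1 + 0.1807) − 1 = 1.1688%
Error = 1.3800% − 1.1688% = 0.2112% → 0.211%.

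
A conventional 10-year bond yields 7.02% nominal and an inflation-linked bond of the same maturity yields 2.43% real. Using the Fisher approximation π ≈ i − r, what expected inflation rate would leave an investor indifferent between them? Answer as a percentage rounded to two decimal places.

π ≈ i − r = 7.02% − 2.43% → 4.59%.

4.59%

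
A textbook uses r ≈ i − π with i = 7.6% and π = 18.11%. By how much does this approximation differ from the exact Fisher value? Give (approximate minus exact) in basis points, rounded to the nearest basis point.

Approximate: r ≈ 7.600% − 18.110% = -10.5100%
Exact: (1 + 0.0760)/(1 + 0.1811) − 1 = -8.8985%
Error = -10.5100% − (-8.8985%) = -1.6115% → -161 basis points.

-161 basis points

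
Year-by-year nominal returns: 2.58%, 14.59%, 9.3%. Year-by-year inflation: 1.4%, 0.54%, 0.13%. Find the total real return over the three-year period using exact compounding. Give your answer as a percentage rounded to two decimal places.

Nominal growth factor = 1.0258 × 1.1459 × 1.0930 = 1.284782
Price-level growth factor = 1.0140 × 1.0054 × 1.0013 = 1.020801
Real growth factor = 1.284782 / 1.020801 = 1.258602
Total real return = 1.258602 − 1 → 25.86%.

25.86%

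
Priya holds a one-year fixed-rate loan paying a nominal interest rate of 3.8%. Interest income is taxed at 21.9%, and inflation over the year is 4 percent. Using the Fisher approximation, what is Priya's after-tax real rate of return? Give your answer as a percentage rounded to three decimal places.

-1.032%

After-tax nominal return = 3.8% × (1 − 0.219) = 2.9678%.
r ≈ 2.9678% − 4% → -1.032%.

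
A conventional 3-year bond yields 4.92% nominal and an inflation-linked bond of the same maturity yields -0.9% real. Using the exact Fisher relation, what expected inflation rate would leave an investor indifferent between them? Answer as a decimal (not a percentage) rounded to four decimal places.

(1 + π) = (1 + i)/(1 + r) = 1.04920 / 0.99100 = 1.058729
Break-even inflation = 1.058729 − 1 → 0.0587.

0.0587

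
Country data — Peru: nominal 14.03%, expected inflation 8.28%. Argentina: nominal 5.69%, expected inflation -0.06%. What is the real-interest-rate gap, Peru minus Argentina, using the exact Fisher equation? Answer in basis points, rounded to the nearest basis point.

-44 basis points

Peru: (1 + 0.1403)/(1 + 0.0828) − 1 = 5.3103%
Argentina: (1 + 0.0569)/(1 − 0.0006) − 1 = 5.7535%
Differential = 5.3103% − 5.7535% = -0.4431% → -44 basis points.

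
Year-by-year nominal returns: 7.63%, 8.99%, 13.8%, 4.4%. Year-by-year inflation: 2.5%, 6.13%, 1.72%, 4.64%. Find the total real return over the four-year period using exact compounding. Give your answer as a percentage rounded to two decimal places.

20.36%

Compound the nominal returns: 1.0763 × 1.0899 × 1.1380 × 1.0440 = 1.393679.
Compound inflation: 1.0250 × 1.0613 × 1.0172 × 1.0464 = 1.157887.
Deflate: 1.393679 / 1.157887 = 1.203640.
Total real return = 1.203640 − 1 → 20.36%.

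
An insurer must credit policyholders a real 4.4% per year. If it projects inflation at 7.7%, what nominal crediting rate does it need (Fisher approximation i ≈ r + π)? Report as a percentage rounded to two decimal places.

i ≈ r + π = 4.4% + 7.7% = 12.10%.

12.10%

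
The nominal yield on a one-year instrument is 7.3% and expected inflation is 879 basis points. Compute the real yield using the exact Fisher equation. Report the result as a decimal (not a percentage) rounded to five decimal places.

-0.01370

By the Fisher equation, 1 + r = (1 + i)/(1 + π).
1 + r = 1.07300 / 1.08790 = 0.986304
r = 0.986304 − 1 = -1.3696%, i.e. -0.01370.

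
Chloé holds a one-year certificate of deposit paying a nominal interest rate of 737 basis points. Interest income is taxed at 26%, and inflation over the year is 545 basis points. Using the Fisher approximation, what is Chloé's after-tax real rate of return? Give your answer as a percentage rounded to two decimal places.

0.00%

After-tax nominal return = 7.37% × (1 − 0.26) = 5.4538%.
r ≈ 5.4538% − 5.45% → 0.00%.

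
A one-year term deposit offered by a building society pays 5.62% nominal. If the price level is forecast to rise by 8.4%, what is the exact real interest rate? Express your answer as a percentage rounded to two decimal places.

-2.56%

By the Fisher identity, 1 + r = (1 + i)/(1 + π).
1 + r = 1.05620 / 1.08400 = 0.974354
r = 0.974354 − 1 = -2.5646%, i.e. -2.56%.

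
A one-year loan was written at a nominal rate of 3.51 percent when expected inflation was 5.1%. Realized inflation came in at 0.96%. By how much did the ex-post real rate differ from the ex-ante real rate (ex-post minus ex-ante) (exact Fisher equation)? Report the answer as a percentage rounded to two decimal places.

4.04%

Ex-ante: (1 + 0.0351)/(1 + 0.0510) − 1 = -1.5128%
Ex-post: (1 + 0.0351)/(1 + 0.0096) − 1 = 2.5258%
Difference (ex-post − ex-ante) = 4.0386% → 4.04%.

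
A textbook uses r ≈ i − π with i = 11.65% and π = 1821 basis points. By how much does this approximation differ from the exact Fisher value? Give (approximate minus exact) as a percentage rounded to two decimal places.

Approximate: r ≈ 11.650% − 18.210% = -6.5600%
Exact: (1 + 0.1165)/(1 + 0.1821) − 1 = -5.5494%
Error = -6.5600% − (-5.5494%) = -1.0106% → -1.01%.

-1.01%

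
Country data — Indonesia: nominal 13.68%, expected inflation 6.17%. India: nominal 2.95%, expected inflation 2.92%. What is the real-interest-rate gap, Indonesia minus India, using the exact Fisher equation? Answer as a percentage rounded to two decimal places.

7.04%

Indonesia: (1 + 0.1368)/(1 + 0.0617) − 1 = 7.0736%
India: (1 + 0.0295)/(1 + 0.0292) − 1 = 0.0291%
Differential = 7.0736% − 0.0291% = 7.0444% → 7.04%.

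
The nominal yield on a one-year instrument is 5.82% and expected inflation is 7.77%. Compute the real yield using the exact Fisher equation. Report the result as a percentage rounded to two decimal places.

-1.81%

1 + r = 1.05820 / 1.07770 = 0.981906
r = 0.981906 − 1 = -1.8094%, i.e. -1.81%.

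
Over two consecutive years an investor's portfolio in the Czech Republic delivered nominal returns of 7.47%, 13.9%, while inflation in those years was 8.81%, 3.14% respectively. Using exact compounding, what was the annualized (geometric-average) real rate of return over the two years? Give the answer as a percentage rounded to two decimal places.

4.44%

Nominal growth factor = 1.0747 × 1.1390 = 1.22408330
Price-level growth factor = 1.0881 × 1.0314 = 1.12226634
Real growth factor = 1.22408330 / 1.12226634 = 1.09072442
Annualized real rate = 1.09072442^(1/2) − 1 = 4.4378% → 4.44%.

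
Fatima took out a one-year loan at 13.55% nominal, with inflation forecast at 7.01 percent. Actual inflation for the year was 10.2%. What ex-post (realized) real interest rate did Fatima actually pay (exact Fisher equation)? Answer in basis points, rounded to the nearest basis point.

Ex-post: (1 + 0.1355)/(1 + 0.1020) − 1 = 3.0399%
So the realized real rate is 304 basis points.

304 basis points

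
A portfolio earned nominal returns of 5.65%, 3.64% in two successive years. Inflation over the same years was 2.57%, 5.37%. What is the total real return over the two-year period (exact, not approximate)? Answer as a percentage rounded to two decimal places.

Nominal growth factor = 1.0565 × 1.0364 = 1.094957
Price-level growth factor = 1.0257 × 1.0537 = 1.080780
Real growth factor = 1.094957 / 1.080780 = 1.013117
Total real return = 1.013117 − 1 → 1.31%.

1.31%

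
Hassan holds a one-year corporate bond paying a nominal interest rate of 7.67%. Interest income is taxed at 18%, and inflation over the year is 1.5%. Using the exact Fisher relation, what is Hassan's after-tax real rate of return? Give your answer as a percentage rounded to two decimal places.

4.72%

After-tax nominal return = 7.67% × (1 − 0.18) = 6.2894%.
1 + r = 1.062894 / 1.01500 = 1.047186
After-tax real rate = 1.047186 − 1 → 4.72%.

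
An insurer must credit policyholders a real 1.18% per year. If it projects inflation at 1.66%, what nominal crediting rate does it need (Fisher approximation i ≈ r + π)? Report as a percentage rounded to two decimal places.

i ≈ r + π = 1.18% + 1.66% = 2.84%.

2.84%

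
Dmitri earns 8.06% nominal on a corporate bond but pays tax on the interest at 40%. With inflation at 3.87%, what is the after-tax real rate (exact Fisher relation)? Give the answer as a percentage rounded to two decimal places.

0.93%

After-tax nominal return = 8.06% × (1 − 0.4) = 4.8360%.
1 + r = 1.04836 / 1.03870 = 1.009300
After-tax real rate = 1.009300 − 1 → 0.93%.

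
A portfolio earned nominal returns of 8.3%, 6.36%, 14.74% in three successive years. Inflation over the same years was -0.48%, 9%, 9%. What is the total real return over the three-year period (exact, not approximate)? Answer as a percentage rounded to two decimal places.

Compound the nominal returns: 1.0830 × 1.0636 × 1.1474 = 1.321666.
Compound inflation: 0.9952 × 1.0900 × 1.0900 = 1.182397.
Deflate: 1.321666 / 1.182397 = 1.117785.
Total real return = 1.117785 − 1 → 11.78%.

11.78%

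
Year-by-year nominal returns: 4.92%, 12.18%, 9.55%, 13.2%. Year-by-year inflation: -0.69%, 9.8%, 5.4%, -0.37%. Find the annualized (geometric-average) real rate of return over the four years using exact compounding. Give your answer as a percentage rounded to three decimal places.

Nominal growth factor = 1.0492 × 1.1218 × 1.0955 × 1.1320 = 1.459595536
Price-level growth factor = 0.9931 × 1.0980 × 1.0540 × 0.9963 = 1.145054250
Real growth factor = 1.459595536 / 1.145054250 = 1.274695531
Annualized real rate = 1.274695531^(1/4) − 1 = 6.25555% → 6.256%.

6.256%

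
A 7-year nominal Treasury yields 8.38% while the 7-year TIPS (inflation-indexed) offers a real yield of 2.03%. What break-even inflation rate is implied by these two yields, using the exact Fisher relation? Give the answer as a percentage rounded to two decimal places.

(1 + π) = (1 + i)/(1 + r) = 1.08380 / 1.02030 = 1.062237
Break-even inflation = 1.062237 − 1 → 6.22%.

6.22%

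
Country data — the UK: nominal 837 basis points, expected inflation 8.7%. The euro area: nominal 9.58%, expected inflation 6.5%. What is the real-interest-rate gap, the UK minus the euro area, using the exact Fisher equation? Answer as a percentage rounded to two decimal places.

The UK: (1 + 0.0837)/(1 + 0.0870) − 1 = -0.3036%
The euro area: (1 + 0.0958)/(1 + 0.0650) − 1 = 2.8920%
Differential = -0.3036% − 2.8920% = -3.1956% → -3.20%.

-3.20%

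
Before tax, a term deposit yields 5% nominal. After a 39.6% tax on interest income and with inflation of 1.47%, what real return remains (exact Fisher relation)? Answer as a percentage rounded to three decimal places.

After-tax nominal return = 5% × (1 − 0.396) = 3.0200%.
1 + r = 1.03020 / 1.01470 = 1.0152755
After-tax real rate = 1.0152755 − 1 → 1.528%.

1.528%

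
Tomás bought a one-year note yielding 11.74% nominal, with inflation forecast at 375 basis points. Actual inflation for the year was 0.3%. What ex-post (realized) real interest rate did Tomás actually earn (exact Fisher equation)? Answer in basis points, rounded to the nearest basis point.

1141 basis points

Ex-post: (1 + 0.1174)/(1 + 0.0030) − 1 = 11.4058%
So the realized real rate is 1141 basis points.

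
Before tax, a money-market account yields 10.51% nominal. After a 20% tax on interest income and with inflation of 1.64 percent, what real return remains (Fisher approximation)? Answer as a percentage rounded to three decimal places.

6.768%

After-tax nominal return = 10.51% × (1 − 0.2) = 8.4080%.
r ≈ 8.4080% − 1.64% → 6.768%.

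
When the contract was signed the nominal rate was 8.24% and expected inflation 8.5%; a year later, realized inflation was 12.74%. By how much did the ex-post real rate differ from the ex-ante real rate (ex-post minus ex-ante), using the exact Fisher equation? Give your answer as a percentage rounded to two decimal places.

-3.75%

Ex-ante: (1 + 0.0824)/(1 + 0.0850) − 1 = -0.2396%
Ex-post: (1 + 0.0824)/(1 + 0.1274) − 1 = -3.9915%
Difference (ex-post − ex-ante) = -3.7519% → -3.75%.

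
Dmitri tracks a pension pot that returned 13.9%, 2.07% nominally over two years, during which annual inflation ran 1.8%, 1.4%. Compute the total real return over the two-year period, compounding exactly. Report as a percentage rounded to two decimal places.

Nominal growth factor = 1.1390 × 1.0207 = 1.162577
Price-level growth factor = 1.0180 × 1.0140 = 1.032252
Real growth factor = 1.162577 / 1.032252 = 1.126253
Total real return = 1.126253 − 1 → 12.63%.

12.63%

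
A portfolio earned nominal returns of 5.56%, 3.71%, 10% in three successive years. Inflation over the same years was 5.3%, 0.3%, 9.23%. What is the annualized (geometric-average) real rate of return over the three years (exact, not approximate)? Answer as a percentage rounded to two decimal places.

Nominal growth factor = 1.0556 × 1.0371 × 1.1000 = 1.20423904
Price-level growth factor = 1.0530 × 1.0030 × 1.0923 = 1.15364248
Real growth factor = 1.20423904 / 1.15364248 = 1.04385809
Annualized real rate = 1.04385809^(1/3) − 1 = 1.4411% → 1.44%.

1.44%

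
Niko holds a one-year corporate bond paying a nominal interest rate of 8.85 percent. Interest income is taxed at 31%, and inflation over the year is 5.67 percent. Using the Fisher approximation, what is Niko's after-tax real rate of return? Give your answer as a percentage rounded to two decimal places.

After-tax nominal return = 8.85% × (1 − 0.31) = 6.1065%.
r ≈ 6.1065% − 5.67% → 0.44%.

0.44%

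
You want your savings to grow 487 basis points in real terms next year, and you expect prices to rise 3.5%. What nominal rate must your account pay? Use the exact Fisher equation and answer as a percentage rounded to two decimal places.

(1 + i) = (1 + r)(1 + π) = 1.04870 × 1.03500 = 1.0854045
i = 1.0854045 − 1, so the required nominal rate is 8.54%.

8.54%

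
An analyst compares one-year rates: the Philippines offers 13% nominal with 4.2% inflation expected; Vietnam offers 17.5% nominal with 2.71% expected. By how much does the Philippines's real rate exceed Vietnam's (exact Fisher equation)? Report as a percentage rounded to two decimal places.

The Philippines: (1 + 0.1300)/(1 + 0.0420) − 1 = 8.4453%
Vietnam: (1 + 0.1750)/(1 + 0.0271) − 1 = 14.3998%
Differential = 8.4453% − 14.3998% = -5.9545% → -5.95%.

-5.95%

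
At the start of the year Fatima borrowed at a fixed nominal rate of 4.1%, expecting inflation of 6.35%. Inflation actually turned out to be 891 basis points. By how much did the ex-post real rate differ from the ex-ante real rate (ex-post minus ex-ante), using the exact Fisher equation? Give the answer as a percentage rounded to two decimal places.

Ex-ante: (1 + 0.0410)/(1 + 0.0635) − 1 = -2.1157%
Ex-post: (1 + 0.0410)/(1 + 0.0891) − 1 = -4.4165%
Difference (ex-post − ex-ante) = -2.3008% → -2.30%.

-2.30%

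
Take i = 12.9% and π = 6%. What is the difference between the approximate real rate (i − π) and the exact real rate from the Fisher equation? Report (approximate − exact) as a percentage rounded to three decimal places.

0.391%

Approximate: r ≈ 12.900% − 6.000% = 6.9000%
Exact: (1 + 0.1290)/(1 + 0.0600) − 1 = 6.5094%
Error = 6.9000% − 6.5094% = 0.3906% → 0.391%.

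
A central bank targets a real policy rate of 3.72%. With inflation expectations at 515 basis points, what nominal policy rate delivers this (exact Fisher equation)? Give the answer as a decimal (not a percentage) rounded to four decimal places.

(1 + i) = (1 + r)(1 + π) = 1.03720 × 1.05150 = 1.0906158
i = 1.0906158 − 1, so the required nominal rate is 0.0906.

0.0906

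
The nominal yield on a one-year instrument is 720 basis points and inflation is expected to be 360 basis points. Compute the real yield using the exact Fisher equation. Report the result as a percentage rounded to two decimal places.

3.47%

By the Fisher identity, 1 + r = (1 + i)/(1 + π).
1 + r = 1.07200 / 1.03600 = 1.034749
r = 1.034749 − 1 = 3.4749%, i.e. 3.47%.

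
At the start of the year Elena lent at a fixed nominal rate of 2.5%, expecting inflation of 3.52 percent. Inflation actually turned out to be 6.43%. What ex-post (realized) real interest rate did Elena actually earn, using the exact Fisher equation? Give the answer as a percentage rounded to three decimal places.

Ex-post: (1 + 0.0250)/(1 + 0.0643) − 1 = -3.6926%
So the realized real rate is -3.693%.

-3.693%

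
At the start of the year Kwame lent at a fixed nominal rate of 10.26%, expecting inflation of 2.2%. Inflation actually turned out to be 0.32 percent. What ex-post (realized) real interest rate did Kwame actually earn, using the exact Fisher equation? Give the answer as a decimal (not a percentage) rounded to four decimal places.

Ex-post: (1 + 0.1026)/(1 + 0.0032) − 1 = 9.9083%
So the realized real rate is 0.0991.

0.0991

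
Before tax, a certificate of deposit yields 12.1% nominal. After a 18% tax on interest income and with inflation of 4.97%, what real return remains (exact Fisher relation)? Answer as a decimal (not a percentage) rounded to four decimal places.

0.0472

After-tax nominal return = 12.1% × (1 − 0.18) = 9.9220%.
1 + r = 1.09922 / 1.04970 = 1.047175
After-tax real rate = 1.047175 − 1 → 0.0472.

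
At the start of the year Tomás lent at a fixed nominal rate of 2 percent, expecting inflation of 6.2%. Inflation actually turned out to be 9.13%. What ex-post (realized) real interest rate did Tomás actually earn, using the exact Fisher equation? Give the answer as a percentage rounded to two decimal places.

-6.53%

Ex-post: (1 + 0.0200)/(1 + 0.0913) − 1 = -6.5335%
So the realized real rate is -6.53%.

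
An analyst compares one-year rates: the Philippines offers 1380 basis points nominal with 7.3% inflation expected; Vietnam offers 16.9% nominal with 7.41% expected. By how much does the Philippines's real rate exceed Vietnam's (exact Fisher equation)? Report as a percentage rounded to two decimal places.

-2.78%

The Philippines: (1 + 0.1380)/(1 + 0.0730) − 1 = 6.0578%
Vietnam: (1 + 0.1690)/(1 + 0.0741) − 1 = 8.8353%
Differential = 6.0578% − 8.8353% = -2.7775% → -2.78%.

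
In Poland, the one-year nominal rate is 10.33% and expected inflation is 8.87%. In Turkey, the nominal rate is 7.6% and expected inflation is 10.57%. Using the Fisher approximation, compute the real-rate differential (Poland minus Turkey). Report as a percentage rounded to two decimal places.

Poland: 10.33% − 8.87% = 1.460%
Turkey: 7.6% − 10.57% = -2.970%
Differential = 4.430% → 4.43%.

4.43%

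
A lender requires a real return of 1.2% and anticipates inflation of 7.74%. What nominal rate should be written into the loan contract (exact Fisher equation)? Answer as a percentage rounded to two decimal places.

(1 + i) = (1 + r)(1 + π) = 1.01200 × 1.07740 = 1.0903288
i = 1.0903288 − 1, so the required nominal rate is 9.03%.

9.03%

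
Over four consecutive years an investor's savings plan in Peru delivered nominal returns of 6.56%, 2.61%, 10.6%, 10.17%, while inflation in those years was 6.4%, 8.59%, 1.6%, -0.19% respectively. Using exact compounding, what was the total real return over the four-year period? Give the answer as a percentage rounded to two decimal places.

Nominal growth factor = 1.0656 × 1.0261 × 1.1060 × 1.1017 = 1.332301
Price-level growth factor = 1.0640 × 1.0859 × 1.0160 × 0.9981 = 1.171654
Real growth factor = 1.332301 / 1.171654 = 1.137112
Total real return = 1.137112 − 1 → 13.71%.

13.71%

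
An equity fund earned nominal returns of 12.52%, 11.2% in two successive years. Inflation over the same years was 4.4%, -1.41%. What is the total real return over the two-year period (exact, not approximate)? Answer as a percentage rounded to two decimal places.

21.56%

Nominal growth factor = 1.1252 × 1.1120 = 1.251222
Price-level growth factor = 1.0440 × 0.9859 = 1.029280
Real growth factor = 1.251222 / 1.029280 = 1.215629
Total real return = 1.215629 − 1 → 21.56%.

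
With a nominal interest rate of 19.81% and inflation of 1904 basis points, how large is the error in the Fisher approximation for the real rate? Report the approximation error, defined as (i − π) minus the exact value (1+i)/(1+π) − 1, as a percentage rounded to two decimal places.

0.12%

Approximate: r ≈ 19.810% − 19.040% = 0.7700%
Exact: (1 + 0.1981)/(1 + 0.1904) − 1 = 0.6468%
Error = 0.7700% − 0.6468% = 0.1232% → 0.12%.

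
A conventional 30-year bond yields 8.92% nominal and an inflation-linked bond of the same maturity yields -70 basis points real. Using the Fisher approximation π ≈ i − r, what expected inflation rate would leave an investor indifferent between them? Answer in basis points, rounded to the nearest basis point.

π ≈ i − r = 8.92% − (-0.7%) → 962 basis points.

962 basis points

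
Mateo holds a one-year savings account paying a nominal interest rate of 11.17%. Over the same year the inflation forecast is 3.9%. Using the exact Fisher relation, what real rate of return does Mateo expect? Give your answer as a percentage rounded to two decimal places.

7.00%

By the Fisher relation, 1 + r = (1 + i)/(1 + π).
1 + r = 1.11170 / 1.03900 = 1.069971
r = 1.069971 − 1 = 6.9971%, i.e. 7.00%.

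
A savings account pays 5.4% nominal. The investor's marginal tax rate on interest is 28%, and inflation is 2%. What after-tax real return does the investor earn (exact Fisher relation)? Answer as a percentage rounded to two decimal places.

1.85%

After-tax nominal return = 5.4% × (1 − 0.28) = 3.8880%.
1 + r = 1.03888 / 1.02000 = 1.018510
After-tax real rate = 1.018510 − 1 → 1.85%.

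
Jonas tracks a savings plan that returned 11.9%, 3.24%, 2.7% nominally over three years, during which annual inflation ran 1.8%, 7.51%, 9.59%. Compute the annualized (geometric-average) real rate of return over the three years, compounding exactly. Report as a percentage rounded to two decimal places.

-0.36%

Nominal growth factor = 1.1190 × 1.0324 × 1.0270 = 1.18644750
Price-level growth factor = 1.0180 × 1.0751 × 1.0959 = 1.19940973
Real growth factor = 1.18644750 / 1.19940973 = 0.98919283
Annualized real rate = 0.98919283^(1/3) − 1 = -0.3615% → -0.36%.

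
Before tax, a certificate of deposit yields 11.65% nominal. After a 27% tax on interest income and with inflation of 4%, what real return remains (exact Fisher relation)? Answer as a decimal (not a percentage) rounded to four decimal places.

After-tax nominal return = 11.65% × (1 − 0.27) = 8.5045%.
1 + r = 1.085045 / 1.04000 = 1.043313
After-tax real rate = 1.043313 − 1 → 0.0433.

0.0433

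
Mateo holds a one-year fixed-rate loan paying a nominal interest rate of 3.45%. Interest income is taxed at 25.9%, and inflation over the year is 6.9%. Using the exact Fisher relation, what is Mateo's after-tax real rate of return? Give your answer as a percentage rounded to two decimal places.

After-tax nominal return = 3.45% × (1 − 0.259) = 2.55645%.
1 + r = 1.0255645 / 1.06900 = 0.959368
After-tax real rate = 0.959368 − 1 → -4.06%.

-4.06%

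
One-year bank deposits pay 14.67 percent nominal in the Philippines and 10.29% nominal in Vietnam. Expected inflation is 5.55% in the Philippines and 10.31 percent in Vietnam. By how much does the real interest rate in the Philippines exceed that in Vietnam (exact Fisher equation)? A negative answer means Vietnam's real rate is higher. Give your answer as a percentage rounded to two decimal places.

8.66%

The Philippines: (1 + 0.1467)/(1 + 0.0555) − 1 = 8.6405%
Vietnam: (1 + 0.1029)/(1 + 0.1031) − 1 = -0.0181%
Differential = 8.6405% − (-0.0181%) = 8.6586% → 8.66%.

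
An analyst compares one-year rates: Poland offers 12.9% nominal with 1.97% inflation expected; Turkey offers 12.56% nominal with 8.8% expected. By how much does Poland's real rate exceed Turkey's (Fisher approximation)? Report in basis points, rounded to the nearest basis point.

717 basis points

Poland: 12.9% − 1.97% = 10.930%
Turkey: 12.56% − 8.8% = 3.760%
Differential = 7.170% → 717 basis points.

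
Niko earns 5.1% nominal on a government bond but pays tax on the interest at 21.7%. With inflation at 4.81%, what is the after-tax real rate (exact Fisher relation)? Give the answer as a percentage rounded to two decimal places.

-0.78%

After-tax nominal return = 5.1% × (1 − 0.217) = 3.9933%.
1 + r = 1.039933 / 1.04810 = 0.992208
After-tax real rate = 0.992208 − 1 → -0.78%.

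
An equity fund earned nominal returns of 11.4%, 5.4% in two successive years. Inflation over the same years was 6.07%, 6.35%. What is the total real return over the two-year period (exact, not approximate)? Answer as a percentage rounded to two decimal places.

Compound the nominal returns: 1.1140 × 1.0540 = 1.174156.
Compound inflation: 1.0607 × 1.0635 = 1.128054.
Deflate: 1.174156 / 1.128054 = 1.040868.
Total real return = 1.040868 − 1 → 4.09%.

4.09%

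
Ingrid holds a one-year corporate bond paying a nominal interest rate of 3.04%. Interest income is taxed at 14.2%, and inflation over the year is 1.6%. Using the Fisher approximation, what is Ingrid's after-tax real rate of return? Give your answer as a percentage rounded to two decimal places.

1.01%

After-tax nominal return = 3.04% × (1 − 0.142) = 2.60832%.
r ≈ 2.60832% − 1.6% → 1.01%.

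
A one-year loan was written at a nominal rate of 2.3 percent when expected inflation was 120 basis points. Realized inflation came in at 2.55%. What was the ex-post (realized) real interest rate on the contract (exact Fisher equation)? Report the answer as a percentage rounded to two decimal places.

-0.24%

Ex-post: (1 + 0.0230)/(1 + 0.0255) − 1 = -0.2438%
So the realized real rate is -0.24%.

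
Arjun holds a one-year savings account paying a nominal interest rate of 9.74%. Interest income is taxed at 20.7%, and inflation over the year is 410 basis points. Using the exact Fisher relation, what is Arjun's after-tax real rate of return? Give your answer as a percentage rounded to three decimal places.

After-tax nominal return = 9.74% × (1 − 0.207) = 7.72382%.
1 + r = 1.0772382 / 1.04100 = 1.034811
After-tax real rate = 1.034811 − 1 → 3.481%.

3.481%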